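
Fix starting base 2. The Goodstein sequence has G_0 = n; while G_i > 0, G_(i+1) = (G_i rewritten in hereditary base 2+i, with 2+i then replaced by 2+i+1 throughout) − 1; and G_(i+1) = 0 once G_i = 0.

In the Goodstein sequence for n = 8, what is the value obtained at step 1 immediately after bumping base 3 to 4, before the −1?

554

step 0: 8 = 2^(2 + 1); sub 3 for 2: 3^(3 + 1); = 81; G_1 = 81−1 = 80
step 1: 80 = 2·3^3 + 2·3^2 + 2·3 + 2; sub 4 for 3: 2·4^4 + 2·4^2 + 2·4 + 2; = 554; G_2 = 554−1 = 553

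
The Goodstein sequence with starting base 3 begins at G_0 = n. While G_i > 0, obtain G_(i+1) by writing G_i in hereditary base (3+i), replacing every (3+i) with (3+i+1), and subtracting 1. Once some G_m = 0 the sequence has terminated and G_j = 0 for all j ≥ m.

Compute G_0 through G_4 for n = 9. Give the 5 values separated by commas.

step 0: 9 = 3^2; sub 4 for 3: 4^2; = 16; G_1 = 16−1 = 15
step 1: 15 = 3·4 + 3; sub 5 for 4: 3·5 + 3; = 18; G_2 = 18−1 = 17
step 2: 17 = 3·5 + 2; sub 6 for 5: 3·6 + 2; = 20; G_3 = 20−1 = 19
step 3: 19 = 3·6 + 1; sub 7 for 6: 3·7 + 1; = 22; G_4 = 22−1 = 21

9, 15, 17, 19, 21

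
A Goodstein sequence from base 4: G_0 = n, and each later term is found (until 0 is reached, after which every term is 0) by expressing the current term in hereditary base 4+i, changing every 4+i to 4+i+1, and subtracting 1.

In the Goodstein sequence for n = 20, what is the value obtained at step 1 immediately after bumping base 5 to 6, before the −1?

base 4: 20 = 4^2 + 4; at 5: 5^2 + 5 = 30; next = 29
base 5: 29 = 5^2 + 4; at 6: 6^2 + 4 = 40; next = 39

40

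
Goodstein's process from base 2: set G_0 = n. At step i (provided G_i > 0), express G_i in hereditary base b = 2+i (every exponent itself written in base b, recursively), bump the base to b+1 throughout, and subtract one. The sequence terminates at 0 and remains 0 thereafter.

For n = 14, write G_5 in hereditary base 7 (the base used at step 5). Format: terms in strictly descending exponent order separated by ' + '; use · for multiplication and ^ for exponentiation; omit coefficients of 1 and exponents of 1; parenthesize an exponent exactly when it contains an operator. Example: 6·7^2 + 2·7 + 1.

7^(7 + 1) + 5·7^5 + 5·7^4 + 5·7^3 + 5·7^2 + 5·7 + 4

G_0 = 14. HB_2(14) = 2^(2 + 1) + 2^2 + 2. Bump = 111. G_1 = 110.
G_1 = 110. HB_3(110) = 3^(3 + 1) + 3^3 + 2. Bump = 1282. G_2 = 1281.
G_2 = 1281. HB_4(1281) = 4^(4 + 1) + 4^4 + 1. Bump = 18751. G_3 = 18750.
G_3 = 18750. HB_5(18750) = 5^(5 + 1) + 5^5. Bump = 326592. G_4 = 326591.
G_4 = 326591. HB_6(326591) = 6^(6 + 1) + 5·6^5 + 5·6^4 + 5·6^3 + 5·6^2 + 5·6 + 5. Bump = 5862841. G_5 = 5862840.
G_5 = 5862840. HB_7(5862840) = 7^(7 + 1) + 5·7^5 + 5·7^4 + 5·7^3 + 5·7^2 + 5·7 + 4. Bump = 134404972. G_6 = 134404971.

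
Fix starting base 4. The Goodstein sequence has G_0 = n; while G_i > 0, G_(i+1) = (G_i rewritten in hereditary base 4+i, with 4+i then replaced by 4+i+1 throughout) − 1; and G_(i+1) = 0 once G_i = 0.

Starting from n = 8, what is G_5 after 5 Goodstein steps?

9

base 4: 8 = 2·4; at 5: 2·5 = 10; next = 9
base 5: 9 = 5 + 4; at 6: 6 + 4 = 10; next = 9
base 6: 9 = 6 + 3; at 7: 7 + 3 = 10; next = 9
base 7: 9 = 7 + 2; at 8: 8 + 2 = 10; next = 9
base 8: 9 = 8 + 1; at 9: 9 + 1 = 10; next = 9
base 9: 9 = 9; at 10: 10 = 10; next = 9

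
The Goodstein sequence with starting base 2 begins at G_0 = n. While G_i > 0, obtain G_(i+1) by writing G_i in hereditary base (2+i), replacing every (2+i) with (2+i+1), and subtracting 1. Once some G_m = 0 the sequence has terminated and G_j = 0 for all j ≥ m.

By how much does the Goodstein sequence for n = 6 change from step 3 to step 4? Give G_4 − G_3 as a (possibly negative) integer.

i=0: 6 = 2^2 + 2 (b=2); 2→3: 3^3 + 3 = 30; 30−1 = 29
i=1: 29 = 3^3 + 2 (b=3); 3→4: 4^4 + 2 = 258; 258−1 = 257
i=2: 257 = 4^4 + 1 (b=4); 4→5: 5^5 + 1 = 3126; 3126−1 = 3125
i=3: 3125 = 5^5 (b=5); 5→6: 6^6 = 46656; 46656−1 = 46655

43530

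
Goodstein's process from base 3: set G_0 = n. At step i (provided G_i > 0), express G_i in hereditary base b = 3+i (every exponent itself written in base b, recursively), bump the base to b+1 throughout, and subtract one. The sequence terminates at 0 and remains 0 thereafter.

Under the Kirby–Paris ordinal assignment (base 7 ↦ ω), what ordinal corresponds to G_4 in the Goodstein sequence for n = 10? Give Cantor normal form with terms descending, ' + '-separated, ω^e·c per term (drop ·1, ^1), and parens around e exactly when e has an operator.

ω·4 + 2

base 3: 10 = 3^2 + 1; at 4: 4^2 + 1 = 17; next = 16
base 4: 16 = 4^2; at 5: 5^2 = 25; next = 24
base 5: 24 = 4·5 + 4; at 6: 4·6 + 4 = 28; next = 27
base 6: 27 = 4·6 + 3; at 7: 4·7 + 3 = 31; next = 30
base 7: 30 = 4·7 + 2; at 8: 4·8 + 2 = 34; next = 33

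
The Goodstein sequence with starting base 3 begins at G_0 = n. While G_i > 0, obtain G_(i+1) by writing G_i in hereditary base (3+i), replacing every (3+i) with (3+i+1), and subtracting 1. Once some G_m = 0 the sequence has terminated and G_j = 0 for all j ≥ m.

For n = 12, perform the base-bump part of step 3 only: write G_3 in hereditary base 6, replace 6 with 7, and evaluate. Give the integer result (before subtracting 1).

i=0: 12 = 3^2 + 3 (b=3); 3→4: 4^2 + 4 = 20; 20−1 = 19
i=1: 19 = 4^2 + 3 (b=4); 4→5: 5^2 + 3 = 28; 28−1 = 27
i=2: 27 = 5^2 + 2 (b=5); 5→6: 6^2 + 2 = 38; 38−1 = 37

50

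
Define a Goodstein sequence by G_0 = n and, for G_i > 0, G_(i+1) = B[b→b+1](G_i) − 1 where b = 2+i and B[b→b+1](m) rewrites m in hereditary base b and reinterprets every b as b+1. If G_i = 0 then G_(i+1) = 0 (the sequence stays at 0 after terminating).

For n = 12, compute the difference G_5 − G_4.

G_0=12  [base 2] 2^(2 + 1) + 2^2  →[2↦3]→  3^(3 + 1) + 3^3 = 108  −1 ⇒ G_1=107
G_1=107  [base 3] 3^(3 + 1) + 2·3^2 + 2·3 + 2  →[3↦4]→  4^(4 + 1) + 2·4^2 + 2·4 + 2 = 1066  −1 ⇒ G_2=1065
G_2=1065  [base 4] 4^(4 + 1) + 2·4^2 + 2·4 + 1  →[4↦5]→  5^(5 + 1) + 2·5^2 + 2·5 + 1 = 15686  −1 ⇒ G_3=15685
G_3=15685  [base 5] 5^(5 + 1) + 2·5^2 + 2·5  →[5↦6]→  6^(6 + 1) + 2·6^2 + 2·6 = 280020  −1 ⇒ G_4=280019
G_4=280019  [base 6] 6^(6 + 1) + 2·6^2 + 6 + 5  →[6↦7]→  7^(7 + 1) + 2·7^2 + 7 + 5 = 5764911  −1 ⇒ G_5=5764910

5484891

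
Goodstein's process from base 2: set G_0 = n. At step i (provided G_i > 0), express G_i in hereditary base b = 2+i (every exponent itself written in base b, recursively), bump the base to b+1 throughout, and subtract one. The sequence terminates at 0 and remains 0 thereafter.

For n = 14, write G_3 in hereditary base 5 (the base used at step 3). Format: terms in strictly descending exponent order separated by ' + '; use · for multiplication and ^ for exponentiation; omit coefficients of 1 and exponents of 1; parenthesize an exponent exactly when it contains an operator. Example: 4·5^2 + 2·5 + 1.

5^(5 + 1) + 5^5

14 —HB2→ 2^(2 + 1) + 2^2 + 2 —bump→ 3^(3 + 1) + 3^3 + 3 = 111 —(−1)→ 110
110 —HB3→ 3^(3 + 1) + 3^3 + 2 —bump→ 4^(4 + 1) + 4^4 + 2 = 1282 —(−1)→ 1281
1281 —HB4→ 4^(4 + 1) + 4^4 + 1 —bump→ 5^(5 + 1) + 5^5 + 1 = 18751 —(−1)→ 18750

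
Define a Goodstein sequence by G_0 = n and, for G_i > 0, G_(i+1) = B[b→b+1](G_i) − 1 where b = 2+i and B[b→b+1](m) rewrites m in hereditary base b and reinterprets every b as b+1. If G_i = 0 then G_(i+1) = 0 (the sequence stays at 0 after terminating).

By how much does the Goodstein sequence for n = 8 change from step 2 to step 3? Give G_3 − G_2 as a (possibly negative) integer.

5757

8 —HB2→ 2^(2 + 1) —bump→ 3^(3 + 1) = 81 —(−1)→ 80
80 —HB3→ 2·3^3 + 2·3^2 + 2·3 + 2 —bump→ 2·4^4 + 2·4^2 + 2·4 + 2 = 554 —(−1)→ 553
553 —HB4→ 2·4^4 + 2·4^2 + 2·4 + 1 —bump→ 2·5^5 + 2·5^2 + 2·5 + 1 = 6311 —(−1)→ 6310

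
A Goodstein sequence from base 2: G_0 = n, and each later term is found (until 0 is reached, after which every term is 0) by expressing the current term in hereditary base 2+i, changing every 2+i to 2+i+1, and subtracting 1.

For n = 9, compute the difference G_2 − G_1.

942

base 2: 9 = 2^(2 + 1) + 1; at 3: 3^(3 + 1) + 1 = 82; next = 81
base 3: 81 = 3^(3 + 1); at 4: 4^(4 + 1) = 1024; next = 1023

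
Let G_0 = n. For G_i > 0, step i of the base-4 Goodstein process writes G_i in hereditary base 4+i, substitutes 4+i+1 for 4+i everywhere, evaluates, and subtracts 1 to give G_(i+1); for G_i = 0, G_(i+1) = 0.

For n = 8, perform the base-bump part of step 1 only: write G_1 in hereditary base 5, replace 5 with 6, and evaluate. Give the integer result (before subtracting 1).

base 4: 8 = 2·4; at 5: 2·5 = 10; next = 9
base 5: 9 = 5 + 4; at 6: 6 + 4 = 10; next = 9

10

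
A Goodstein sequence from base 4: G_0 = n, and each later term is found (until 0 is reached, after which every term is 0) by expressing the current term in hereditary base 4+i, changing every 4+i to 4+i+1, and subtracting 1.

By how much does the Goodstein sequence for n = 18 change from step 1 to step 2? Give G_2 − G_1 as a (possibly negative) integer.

10

base 4: 18 = 4^2 + 2; at 5: 5^2 + 2 = 27; next = 26
base 5: 26 = 5^2 + 1; at 6: 6^2 + 1 = 37; next = 36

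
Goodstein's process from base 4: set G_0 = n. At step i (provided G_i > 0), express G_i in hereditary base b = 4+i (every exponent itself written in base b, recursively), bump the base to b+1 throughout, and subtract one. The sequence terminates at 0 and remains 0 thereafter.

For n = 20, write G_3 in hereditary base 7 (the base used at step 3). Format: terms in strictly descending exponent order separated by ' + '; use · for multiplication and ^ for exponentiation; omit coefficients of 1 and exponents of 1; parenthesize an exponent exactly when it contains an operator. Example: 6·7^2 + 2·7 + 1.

7^2 + 2

G_0 = 20. HB_4(20) = 4^2 + 4. Bump = 30. G_1 = 29.
G_1 = 29. HB_5(29) = 5^2 + 4. Bump = 40. G_2 = 39.
G_2 = 39. HB_6(39) = 6^2 + 3. Bump = 52. G_3 = 51.
G_3 = 51. HB_7(51) = 7^2 + 2. Bump = 66. G_4 = 65.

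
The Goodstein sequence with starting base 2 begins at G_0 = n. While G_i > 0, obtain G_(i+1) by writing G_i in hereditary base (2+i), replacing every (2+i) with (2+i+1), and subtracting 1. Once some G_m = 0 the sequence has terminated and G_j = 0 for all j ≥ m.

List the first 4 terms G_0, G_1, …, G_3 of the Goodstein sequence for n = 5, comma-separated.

[0] 5 ≡ 2^2 + 1 (base 2). Lift 3: 28. −1: 27.
[1] 27 ≡ 3^3 (base 3). Lift 4: 256. −1: 255.
[2] 255 ≡ 3·4^3 + 3·4^2 + 3·4 + 3 (base 4). Lift 5: 468. −1: 467.

5, 27, 255, 467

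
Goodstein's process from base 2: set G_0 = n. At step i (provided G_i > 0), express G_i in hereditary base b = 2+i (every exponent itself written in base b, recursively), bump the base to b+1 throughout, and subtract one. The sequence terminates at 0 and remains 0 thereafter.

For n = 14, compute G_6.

base 2: 14 = 2^(2 + 1) + 2^2 + 2; at 3: 3^(3 + 1) + 3^3 + 3 = 111; next = 110
base 3: 110 = 3^(3 + 1) + 3^3 + 2; at 4: 4^(4 + 1) + 4^4 + 2 = 1282; next = 1281
base 4: 1281 = 4^(4 + 1) + 4^4 + 1; at 5: 5^(5 + 1) + 5^5 + 1 = 18751; next = 18750
base 5: 18750 = 5^(5 + 1) + 5^5; at 6: 6^(6 + 1) + 6^6 = 326592; next = 326591
base 6: 326591 = 6^(6 + 1) + 5·6^5 + 5·6^4 + 5·6^3 + 5·6^2 + 5·6 + 5; at 7: 7^(7 + 1) + 5·7^5 + 5·7^4 + 5·7^3 + 5·7^2 + 5·7 + 5 = 5862841; next = 5862840
base 7: 5862840 = 7^(7 + 1) + 5·7^5 + 5·7^4 + 5·7^3 + 5·7^2 + 5·7 + 4; at 8: 8^(8 + 1) + 5·8^5 + 5·8^4 + 5·8^3 + 5·8^2 + 5·8 + 4 = 134404972; next = 134404971
base 8: 134404971 = 8^(8 + 1) + 5·8^5 + 5·8^4 + 5·8^3 + 5·8^2 + 5·8 + 3; at 9: 9^(9 + 1) + 5·9^5 + 5·9^4 + 5·9^3 + 5·9^2 + 5·9 + 3 = 3487116549; next = 3487116548

134404971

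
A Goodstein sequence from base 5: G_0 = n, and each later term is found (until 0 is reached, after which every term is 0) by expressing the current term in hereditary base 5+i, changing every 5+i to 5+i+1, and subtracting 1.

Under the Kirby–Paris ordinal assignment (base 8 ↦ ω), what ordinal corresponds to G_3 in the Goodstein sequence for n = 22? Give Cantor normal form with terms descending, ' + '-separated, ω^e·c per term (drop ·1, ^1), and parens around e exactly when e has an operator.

G_0 = 22. HB_5(22) = 4·5 + 2. Bump = 26. G_1 = 25.
G_1 = 25. HB_6(25) = 4·6 + 1. Bump = 29. G_2 = 28.
G_2 = 28. HB_7(28) = 4·7. Bump = 32. G_3 = 31.
G_3 = 31. HB_8(31) = 3·8 + 7. Bump = 34. G_4 = 33.

ω·3 + 7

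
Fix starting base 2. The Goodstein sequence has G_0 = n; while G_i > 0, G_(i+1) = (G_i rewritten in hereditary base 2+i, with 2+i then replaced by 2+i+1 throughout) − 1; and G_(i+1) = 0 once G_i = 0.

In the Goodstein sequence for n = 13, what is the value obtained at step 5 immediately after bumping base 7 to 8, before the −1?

[0] 13 ≡ 2^(2 + 1) + 2^2 + 1 (base 2). Lift 3: 109. −1: 108.
[1] 108 ≡ 3^(3 + 1) + 3^3 (base 3). Lift 4: 1280. −1: 1279.
[2] 1279 ≡ 4^(4 + 1) + 3·4^3 + 3·4^2 + 3·4 + 3 (base 4). Lift 5: 16093. −1: 16092.
[3] 16092 ≡ 5^(5 + 1) + 3·5^3 + 3·5^2 + 3·5 + 2 (base 5). Lift 6: 280712. −1: 280711.
[4] 280711 ≡ 6^(6 + 1) + 3·6^3 + 3·6^2 + 3·6 + 1 (base 6). Lift 7: 5765999. −1: 5765998.
[5] 5765998 ≡ 7^(7 + 1) + 3·7^3 + 3·7^2 + 3·7 (base 7). Lift 8: 134219480. −1: 134219479.

134219480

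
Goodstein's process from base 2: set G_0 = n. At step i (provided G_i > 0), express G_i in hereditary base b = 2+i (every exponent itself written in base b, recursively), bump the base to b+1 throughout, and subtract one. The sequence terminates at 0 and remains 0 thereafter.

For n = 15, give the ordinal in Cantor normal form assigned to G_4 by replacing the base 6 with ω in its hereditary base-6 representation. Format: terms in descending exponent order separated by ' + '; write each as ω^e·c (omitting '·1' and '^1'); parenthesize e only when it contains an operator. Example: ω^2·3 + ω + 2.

ω^(ω + 1) + ω^ω + 1

base 2: 15 = 2^(2 + 1) + 2^2 + 2 + 1; at 3: 3^(3 + 1) + 3^3 + 3 + 1 = 112; next = 111
base 3: 111 = 3^(3 + 1) + 3^3 + 3; at 4: 4^(4 + 1) + 4^4 + 4 = 1284; next = 1283
base 4: 1283 = 4^(4 + 1) + 4^4 + 3; at 5: 5^(5 + 1) + 5^5 + 3 = 18753; next = 18752
base 5: 18752 = 5^(5 + 1) + 5^5 + 2; at 6: 6^(6 + 1) + 6^6 + 2 = 326594; next = 326593
base 6: 326593 = 6^(6 + 1) + 6^6 + 1; at 7: 7^(7 + 1) + 7^7 + 1 = 6588345; next = 6588344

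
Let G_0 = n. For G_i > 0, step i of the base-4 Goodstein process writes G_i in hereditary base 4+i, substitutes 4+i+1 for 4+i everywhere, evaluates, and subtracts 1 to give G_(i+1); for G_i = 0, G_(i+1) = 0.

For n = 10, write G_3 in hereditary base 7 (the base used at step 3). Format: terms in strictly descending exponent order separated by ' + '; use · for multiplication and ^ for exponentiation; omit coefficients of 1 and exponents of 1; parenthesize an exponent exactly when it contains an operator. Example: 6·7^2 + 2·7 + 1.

G_0 = 10. HB_4(10) = 2·4 + 2. Bump = 12. G_1 = 11.
G_1 = 11. HB_5(11) = 2·5 + 1. Bump = 13. G_2 = 12.
G_2 = 12. HB_6(12) = 2·6. Bump = 14. G_3 = 13.
G_3 = 13. HB_7(13) = 7 + 6. Bump = 14. G_4 = 13.

7 + 6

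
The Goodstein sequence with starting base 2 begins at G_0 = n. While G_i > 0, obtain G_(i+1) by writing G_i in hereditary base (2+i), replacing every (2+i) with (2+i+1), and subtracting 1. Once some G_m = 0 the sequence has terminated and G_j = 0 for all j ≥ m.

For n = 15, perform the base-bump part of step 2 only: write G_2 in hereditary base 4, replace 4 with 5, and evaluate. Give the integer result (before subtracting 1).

18753

(0) 15|_2 = 2^(2 + 1) + 2^2 + 2 + 1 ↦ 3^(3 + 1) + 3^3 + 3 + 1|_3 = 112 ⇒ 111
(1) 111|_3 = 3^(3 + 1) + 3^3 + 3 ↦ 4^(4 + 1) + 4^4 + 4|_4 = 1284 ⇒ 1283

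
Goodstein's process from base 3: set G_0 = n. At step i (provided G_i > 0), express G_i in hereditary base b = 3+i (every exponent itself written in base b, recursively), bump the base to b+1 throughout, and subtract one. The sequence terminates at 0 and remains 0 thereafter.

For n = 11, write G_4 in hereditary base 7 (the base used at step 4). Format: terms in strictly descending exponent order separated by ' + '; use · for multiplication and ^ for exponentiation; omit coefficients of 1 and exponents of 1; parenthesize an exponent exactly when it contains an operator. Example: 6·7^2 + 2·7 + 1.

step 0: 11 = 3^2 + 2; sub 4 for 3: 4^2 + 2; = 18; G_1 = 18−1 = 17
step 1: 17 = 4^2 + 1; sub 5 for 4: 5^2 + 1; = 26; G_2 = 26−1 = 25
step 2: 25 = 5^2; sub 6 for 5: 6^2; = 36; G_3 = 36−1 = 35
step 3: 35 = 5·6 + 5; sub 7 for 6: 5·7 + 5; = 40; G_4 = 40−1 = 39

5·7 + 4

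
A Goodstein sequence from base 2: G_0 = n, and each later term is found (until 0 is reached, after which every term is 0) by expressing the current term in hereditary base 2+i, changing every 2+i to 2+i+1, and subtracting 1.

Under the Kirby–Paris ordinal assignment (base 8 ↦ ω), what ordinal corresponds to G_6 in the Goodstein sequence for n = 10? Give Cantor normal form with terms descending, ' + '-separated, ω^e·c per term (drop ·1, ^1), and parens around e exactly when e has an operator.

ω^ω·5 + ω^5·5 + ω^4·5 + ω^3·5 + ω^2·5 + ω·5 + 3

10 —HB2→ 2^(2 + 1) + 2 —bump→ 3^(3 + 1) + 3 = 84 —(−1)→ 83
83 —HB3→ 3^(3 + 1) + 2 —bump→ 4^(4 + 1) + 2 = 1026 —(−1)→ 1025
1025 —HB4→ 4^(4 + 1) + 1 —bump→ 5^(5 + 1) + 1 = 15626 —(−1)→ 15625
15625 —HB5→ 5^(5 + 1) —bump→ 6^(6 + 1) = 279936 —(−1)→ 279935
279935 —HB6→ 5·6^6 + 5·6^5 + 5·6^4 + 5·6^3 + 5·6^2 + 5·6 + 5 —bump→ 5·7^7 + 5·7^5 + 5·7^4 + 5·7^3 + 5·7^2 + 5·7 + 5 = 4215755 —(−1)→ 4215754
4215754 —HB7→ 5·7^7 + 5·7^5 + 5·7^4 + 5·7^3 + 5·7^2 + 5·7 + 4 —bump→ 5·8^8 + 5·8^5 + 5·8^4 + 5·8^3 + 5·8^2 + 5·8 + 4 = 84073324 —(−1)→ 84073323
84073323 —HB8→ 5·8^8 + 5·8^5 + 5·8^4 + 5·8^3 + 5·8^2 + 5·8 + 3 —bump→ 5·9^9 + 5·9^5 + 5·9^4 + 5·9^3 + 5·9^2 + 5·9 + 3 = 1937434593 —(−1)→ 1937434592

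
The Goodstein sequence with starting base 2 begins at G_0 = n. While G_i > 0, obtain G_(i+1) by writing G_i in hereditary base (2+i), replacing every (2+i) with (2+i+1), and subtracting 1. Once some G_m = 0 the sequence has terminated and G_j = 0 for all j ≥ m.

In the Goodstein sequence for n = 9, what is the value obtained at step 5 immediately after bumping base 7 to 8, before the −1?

step 0: 9 = 2^(2 + 1) + 1; sub 3 for 2: 3^(3 + 1) + 1; = 82; G_1 = 82−1 = 81
step 1: 81 = 3^(3 + 1); sub 4 for 3: 4^(4 + 1); = 1024; G_2 = 1024−1 = 1023
step 2: 1023 = 3·4^4 + 3·4^3 + 3·4^2 + 3·4 + 3; sub 5 for 4: 3·5^5 + 3·5^3 + 3·5^2 + 3·5 + 3; = 9843; G_3 = 9843−1 = 9842
step 3: 9842 = 3·5^5 + 3·5^3 + 3·5^2 + 3·5 + 2; sub 6 for 5: 3·6^6 + 3·6^3 + 3·6^2 + 3·6 + 2; = 140744; G_4 = 140744−1 = 140743
step 4: 140743 = 3·6^6 + 3·6^3 + 3·6^2 + 3·6 + 1; sub 7 for 6: 3·7^7 + 3·7^3 + 3·7^2 + 3·7 + 1; = 2471827; G_5 = 2471827−1 = 2471826

50333400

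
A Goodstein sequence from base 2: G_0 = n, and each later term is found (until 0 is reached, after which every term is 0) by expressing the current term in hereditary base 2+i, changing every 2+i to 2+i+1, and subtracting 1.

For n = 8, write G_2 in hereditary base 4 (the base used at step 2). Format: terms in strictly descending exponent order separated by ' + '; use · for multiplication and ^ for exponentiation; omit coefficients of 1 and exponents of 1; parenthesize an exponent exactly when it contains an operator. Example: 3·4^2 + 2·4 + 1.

step 0: 8 = 2^(2 + 1); sub 3 for 2: 3^(3 + 1); = 81; G_1 = 81−1 = 80
step 1: 80 = 2·3^3 + 2·3^2 + 2·3 + 2; sub 4 for 3: 2·4^4 + 2·4^2 + 2·4 + 2; = 554; G_2 = 554−1 = 553

2·4^4 + 2·4^2 + 2·4 + 1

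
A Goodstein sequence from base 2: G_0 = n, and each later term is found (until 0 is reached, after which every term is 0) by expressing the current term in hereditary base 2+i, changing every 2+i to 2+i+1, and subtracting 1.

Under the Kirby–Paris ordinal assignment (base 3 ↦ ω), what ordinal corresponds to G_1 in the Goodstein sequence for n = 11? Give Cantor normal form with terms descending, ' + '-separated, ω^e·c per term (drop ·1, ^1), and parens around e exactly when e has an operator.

ω^(ω + 1) + ω

i=0: 11 = 2^(2 + 1) + 2 + 1 (b=2); 2→3: 3^(3 + 1) + 3 + 1 = 85; 85−1 = 84
i=1: 84 = 3^(3 + 1) + 3 (b=3); 3→4: 4^(4 + 1) + 4 = 1028; 1028−1 = 1027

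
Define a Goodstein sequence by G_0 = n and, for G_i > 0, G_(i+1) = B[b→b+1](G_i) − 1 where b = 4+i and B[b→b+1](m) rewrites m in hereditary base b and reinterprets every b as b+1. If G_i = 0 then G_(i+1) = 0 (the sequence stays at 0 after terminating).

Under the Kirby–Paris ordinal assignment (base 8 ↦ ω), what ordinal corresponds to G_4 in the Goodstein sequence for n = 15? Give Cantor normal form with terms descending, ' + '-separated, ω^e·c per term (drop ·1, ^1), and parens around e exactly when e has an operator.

ω·2 + 7

(0) 15|_4 = 3·4 + 3 ↦ 3·5 + 3|_5 = 18 ⇒ 17
(1) 17|_5 = 3·5 + 2 ↦ 3·6 + 2|_6 = 20 ⇒ 19
(2) 19|_6 = 3·6 + 1 ↦ 3·7 + 1|_7 = 22 ⇒ 21
(3) 21|_7 = 3·7 ↦ 3·8|_8 = 24 ⇒ 23
(4) 23|_8 = 2·8 + 7 ↦ 2·9 + 7|_9 = 25 ⇒ 24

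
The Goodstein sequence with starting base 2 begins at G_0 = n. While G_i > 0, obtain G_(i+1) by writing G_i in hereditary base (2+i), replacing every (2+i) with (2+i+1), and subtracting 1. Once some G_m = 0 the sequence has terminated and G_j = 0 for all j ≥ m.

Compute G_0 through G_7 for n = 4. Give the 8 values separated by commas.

i=0: 4 = 2^2 (b=2); 2→3: 3^3 = 27; 27−1 = 26
i=1: 26 = 2·3^2 + 2·3 + 2 (b=3); 3→4: 2·4^2 + 2·4 + 2 = 42; 42−1 = 41
i=2: 41 = 2·4^2 + 2·4 + 1 (b=4); 4→5: 2·5^2 + 2·5 + 1 = 61; 61−1 = 60
i=3: 60 = 2·5^2 + 2·5 (b=5); 5→6: 2·6^2 + 2·6 = 84; 84−1 = 83
i=4: 83 = 2·6^2 + 6 + 5 (b=6); 6→7: 2·7^2 + 7 + 5 = 110; 110−1 = 109
i=5: 109 = 2·7^2 + 7 + 4 (b=7); 7→8: 2·8^2 + 8 + 4 = 140; 140−1 = 139
i=6: 139 = 2·8^2 + 8 + 3 (b=8); 8→9: 2·9^2 + 9 + 3 = 174; 174−1 = 173

4, 26, 41, 60, 83, 109, 139, 173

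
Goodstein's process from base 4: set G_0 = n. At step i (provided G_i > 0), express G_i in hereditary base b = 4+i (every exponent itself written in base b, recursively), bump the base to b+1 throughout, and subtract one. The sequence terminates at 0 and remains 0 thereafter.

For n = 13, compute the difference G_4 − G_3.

1

step 0: 13 = 3·4 + 1; sub 5 for 4: 3·5 + 1; = 16; G_1 = 16−1 = 15
step 1: 15 = 3·5; sub 6 for 5: 3·6; = 18; G_2 = 18−1 = 17
step 2: 17 = 2·6 + 5; sub 7 for 6: 2·7 + 5; = 19; G_3 = 19−1 = 18
step 3: 18 = 2·7 + 4; sub 8 for 7: 2·8 + 4; = 20; G_4 = 20−1 = 19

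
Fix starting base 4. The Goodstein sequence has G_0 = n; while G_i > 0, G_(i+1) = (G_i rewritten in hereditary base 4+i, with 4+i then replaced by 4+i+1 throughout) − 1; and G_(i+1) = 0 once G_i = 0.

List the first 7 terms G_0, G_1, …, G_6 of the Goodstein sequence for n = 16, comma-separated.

base 4: 16 = 4^2; at 5: 5^2 = 25; next = 24
base 5: 24 = 4·5 + 4; at 6: 4·6 + 4 = 28; next = 27
base 6: 27 = 4·6 + 3; at 7: 4·7 + 3 = 31; next = 30
base 7: 30 = 4·7 + 2; at 8: 4·8 + 2 = 34; next = 33
base 8: 33 = 4·8 + 1; at 9: 4·9 + 1 = 37; next = 36
base 9: 36 = 4·9; at 10: 4·10 = 40; next = 39

16, 24, 27, 30, 33, 36, 39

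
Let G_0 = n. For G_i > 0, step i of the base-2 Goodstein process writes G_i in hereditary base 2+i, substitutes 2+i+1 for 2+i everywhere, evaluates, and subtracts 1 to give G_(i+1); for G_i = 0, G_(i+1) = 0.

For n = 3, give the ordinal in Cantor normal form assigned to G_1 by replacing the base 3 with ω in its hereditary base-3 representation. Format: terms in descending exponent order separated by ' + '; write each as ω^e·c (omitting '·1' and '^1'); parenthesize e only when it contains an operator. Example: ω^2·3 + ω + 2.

i=0: 3 = 2 + 1 (b=2); 2→3: 3 + 1 = 4; 4−1 = 3
i=1: 3 = 3 (b=3); 3→4: 4 = 4; 4−1 = 3

ω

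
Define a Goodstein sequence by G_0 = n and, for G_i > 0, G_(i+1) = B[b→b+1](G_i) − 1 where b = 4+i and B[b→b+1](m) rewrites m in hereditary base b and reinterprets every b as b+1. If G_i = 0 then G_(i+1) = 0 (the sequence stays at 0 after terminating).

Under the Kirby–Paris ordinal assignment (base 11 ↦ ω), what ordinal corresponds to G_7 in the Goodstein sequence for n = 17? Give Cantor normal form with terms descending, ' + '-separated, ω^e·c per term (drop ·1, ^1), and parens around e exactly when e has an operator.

ω·5

G_0=17  [base 4] 4^2 + 1  →[4↦5]→  5^2 + 1 = 26  −1 ⇒ G_1=25
G_1=25  [base 5] 5^2  →[5↦6]→  6^2 = 36  −1 ⇒ G_2=35
G_2=35  [base 6] 5·6 + 5  →[6↦7]→  5·7 + 5 = 40  −1 ⇒ G_3=39
G_3=39  [base 7] 5·7 + 4  →[7↦8]→  5·8 + 4 = 44  −1 ⇒ G_4=43
G_4=43  [base 8] 5·8 + 3  →[8↦9]→  5·9 + 3 = 48  −1 ⇒ G_5=47
G_5=47  [base 9] 5·9 + 2  →[9↦10]→  5·10 + 2 = 52  −1 ⇒ G_6=51
G_6=51  [base 10] 5·10 + 1  →[10↦11]→  5·11 + 1 = 56  −1 ⇒ G_7=55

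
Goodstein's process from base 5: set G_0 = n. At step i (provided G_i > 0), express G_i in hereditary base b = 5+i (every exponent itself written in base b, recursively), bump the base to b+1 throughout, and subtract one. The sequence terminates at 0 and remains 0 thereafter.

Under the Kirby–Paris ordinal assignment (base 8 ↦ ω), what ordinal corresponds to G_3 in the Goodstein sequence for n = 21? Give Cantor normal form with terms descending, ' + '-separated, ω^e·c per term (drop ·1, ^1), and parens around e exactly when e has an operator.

ω·3 + 5

G_0 = 21. HB_5(21) = 4·5 + 1. Bump = 25. G_1 = 24.
G_1 = 24. HB_6(24) = 4·6. Bump = 28. G_2 = 27.
G_2 = 27. HB_7(27) = 3·7 + 6. Bump = 30. G_3 = 29.
G_3 = 29. HB_8(29) = 3·8 + 5. Bump = 32. G_4 = 31.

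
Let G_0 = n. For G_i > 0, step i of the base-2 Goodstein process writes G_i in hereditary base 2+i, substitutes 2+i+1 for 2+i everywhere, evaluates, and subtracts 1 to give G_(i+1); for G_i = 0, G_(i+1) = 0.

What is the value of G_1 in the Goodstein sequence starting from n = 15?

G_0 = 15. HB_2(15) = 2^(2 + 1) + 2^2 + 2 + 1. Bump = 112. G_1 = 111.
G_1 = 111. HB_3(111) = 3^(3 + 1) + 3^3 + 3. Bump = 1284. G_2 = 1283.

111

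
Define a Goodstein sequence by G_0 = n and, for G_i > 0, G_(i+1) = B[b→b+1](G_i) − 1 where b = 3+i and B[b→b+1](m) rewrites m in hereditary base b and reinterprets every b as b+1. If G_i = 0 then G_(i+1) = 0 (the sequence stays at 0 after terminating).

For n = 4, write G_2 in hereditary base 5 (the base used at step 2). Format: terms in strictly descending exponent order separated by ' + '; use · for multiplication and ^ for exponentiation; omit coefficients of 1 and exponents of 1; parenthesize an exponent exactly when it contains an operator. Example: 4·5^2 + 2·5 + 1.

4

base 3: 4 = 3 + 1; at 4: 4 + 1 = 5; next = 4
base 4: 4 = 4; at 5: 5 = 5; next = 4
base 5: 4 = 4; at 6: 4 = 4; next = 3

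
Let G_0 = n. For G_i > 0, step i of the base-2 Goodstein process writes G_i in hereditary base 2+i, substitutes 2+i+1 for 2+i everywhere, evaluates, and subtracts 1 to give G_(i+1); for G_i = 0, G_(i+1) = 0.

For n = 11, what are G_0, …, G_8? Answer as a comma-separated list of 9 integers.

11, 84, 1027, 15627, 279937, 5764801, 134217727, 2749609302, 70077777775

G_0=11  [base 2] 2^(2 + 1) + 2 + 1  →[2↦3]→  3^(3 + 1) + 3 + 1 = 85  −1 ⇒ G_1=84
G_1=84  [base 3] 3^(3 + 1) + 3  →[3↦4]→  4^(4 + 1) + 4 = 1028  −1 ⇒ G_2=1027
G_2=1027  [base 4] 4^(4 + 1) + 3  →[4↦5]→  5^(5 + 1) + 3 = 15628  −1 ⇒ G_3=15627
G_3=15627  [base 5] 5^(5 + 1) + 2  →[5↦6]→  6^(6 + 1) + 2 = 279938  −1 ⇒ G_4=279937
G_4=279937  [base 6] 6^(6 + 1) + 1  →[6↦7]→  7^(7 + 1) + 1 = 5764802  −1 ⇒ G_5=5764801
G_5=5764801  [base 7] 7^(7 + 1)  →[7↦8]→  8^(8 + 1) = 134217728  −1 ⇒ G_6=134217727
G_6=134217727  [base 8] 7·8^8 + 7·8^7 + 7·8^6 + 7·8^5 + 7·8^4 + 7·8^3 + 7·8^2 + 7·8 + 7  →[8↦9]→  7·9^9 + 7·9^7 + 7·9^6 + 7·9^5 + 7·9^4 + 7·9^3 + 7·9^2 + 7·9 + 7 = 2749609303  −1 ⇒ G_7=2749609302
G_7=2749609302  [base 9] 7·9^9 + 7·9^7 + 7·9^6 + 7·9^5 + 7·9^4 + 7·9^3 + 7·9^2 + 7·9 + 6  →[9↦10]→  7·10^10 + 7·10^7 + 7·10^6 + 7·10^5 + 7·10^4 + 7·10^3 + 7·10^2 + 7·10 + 6 = 70077777776  −1 ⇒ G_8=70077777775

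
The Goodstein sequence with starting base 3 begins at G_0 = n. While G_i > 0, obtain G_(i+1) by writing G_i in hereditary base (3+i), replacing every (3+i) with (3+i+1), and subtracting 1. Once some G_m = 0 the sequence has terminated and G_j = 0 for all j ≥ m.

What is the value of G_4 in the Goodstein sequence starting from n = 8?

[0] 8 ≡ 2·3 + 2 (base 3). Lift 4: 10. −1: 9.
[1] 9 ≡ 2·4 + 1 (base 4). Lift 5: 11. −1: 10.
[2] 10 ≡ 2·5 (base 5). Lift 6: 12. −1: 11.
[3] 11 ≡ 6 + 5 (base 6). Lift 7: 12. −1: 11.
[4] 11 ≡ 7 + 4 (base 7). Lift 8: 12. −1: 11.

11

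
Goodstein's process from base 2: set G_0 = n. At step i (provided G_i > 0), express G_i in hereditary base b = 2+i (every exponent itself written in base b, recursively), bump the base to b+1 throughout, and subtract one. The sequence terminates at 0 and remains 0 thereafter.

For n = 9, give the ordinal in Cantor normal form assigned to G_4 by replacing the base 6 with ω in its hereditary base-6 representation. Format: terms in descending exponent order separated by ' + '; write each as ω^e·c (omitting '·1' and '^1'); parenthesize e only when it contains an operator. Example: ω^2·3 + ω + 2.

ω^ω·3 + ω^3·3 + ω^2·3 + ω·3 + 1

step 0: 9 = 2^(2 + 1) + 1; sub 3 for 2: 3^(3 + 1) + 1; = 82; G_1 = 82−1 = 81
step 1: 81 = 3^(3 + 1); sub 4 for 3: 4^(4 + 1); = 1024; G_2 = 1024−1 = 1023
step 2: 1023 = 3·4^4 + 3·4^3 + 3·4^2 + 3·4 + 3; sub 5 for 4: 3·5^5 + 3·5^3 + 3·5^2 + 3·5 + 3; = 9843; G_3 = 9843−1 = 9842
step 3: 9842 = 3·5^5 + 3·5^3 + 3·5^2 + 3·5 + 2; sub 6 for 5: 3·6^6 + 3·6^3 + 3·6^2 + 3·6 + 2; = 140744; G_4 = 140744−1 = 140743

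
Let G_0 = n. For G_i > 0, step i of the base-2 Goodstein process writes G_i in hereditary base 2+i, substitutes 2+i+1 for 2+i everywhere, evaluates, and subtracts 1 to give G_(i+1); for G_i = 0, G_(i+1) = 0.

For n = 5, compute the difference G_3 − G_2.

212

G_0 = 5. HB_2(5) = 2^2 + 1. Bump = 28. G_1 = 27.
G_1 = 27. HB_3(27) = 3^3. Bump = 256. G_2 = 255.
G_2 = 255. HB_4(255) = 3·4^3 + 3·4^2 + 3·4 + 3. Bump = 468. G_3 = 467.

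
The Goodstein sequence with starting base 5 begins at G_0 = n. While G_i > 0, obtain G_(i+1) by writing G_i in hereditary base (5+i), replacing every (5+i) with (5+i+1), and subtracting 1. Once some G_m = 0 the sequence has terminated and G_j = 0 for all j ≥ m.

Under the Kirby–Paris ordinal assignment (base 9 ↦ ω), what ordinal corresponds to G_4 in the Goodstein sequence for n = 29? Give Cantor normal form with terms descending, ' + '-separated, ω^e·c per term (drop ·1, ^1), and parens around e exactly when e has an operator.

G_0 = 29. HB_5(29) = 5^2 + 4. Bump = 40. G_1 = 39.
G_1 = 39. HB_6(39) = 6^2 + 3. Bump = 52. G_2 = 51.
G_2 = 51. HB_7(51) = 7^2 + 2. Bump = 66. G_3 = 65.
G_3 = 65. HB_8(65) = 8^2 + 1. Bump = 82. G_4 = 81.
G_4 = 81. HB_9(81) = 9^2. Bump = 100. G_5 = 99.

ω^2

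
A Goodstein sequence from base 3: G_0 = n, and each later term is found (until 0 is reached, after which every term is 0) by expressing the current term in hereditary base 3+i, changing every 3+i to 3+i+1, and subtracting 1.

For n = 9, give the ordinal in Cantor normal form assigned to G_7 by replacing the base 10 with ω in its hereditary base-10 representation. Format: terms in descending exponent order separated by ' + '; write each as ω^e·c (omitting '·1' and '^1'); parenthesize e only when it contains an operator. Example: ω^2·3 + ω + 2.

ω·2 + 5

G_0 = 9. HB_3(9) = 3^2. Bump = 16. G_1 = 15.
G_1 = 15. HB_4(15) = 3·4 + 3. Bump = 18. G_2 = 17.
G_2 = 17. HB_5(17) = 3·5 + 2. Bump = 20. G_3 = 19.
G_3 = 19. HB_6(19) = 3·6 + 1. Bump = 22. G_4 = 21.
G_4 = 21. HB_7(21) = 3·7. Bump = 24. G_5 = 23.
G_5 = 23. HB_8(23) = 2·8 + 7. Bump = 25. G_6 = 24.
G_6 = 24. HB_9(24) = 2·9 + 6. Bump = 26. G_7 = 25.
G_7 = 25. HB_10(25) = 2·10 + 5. Bump = 27. G_8 = 26.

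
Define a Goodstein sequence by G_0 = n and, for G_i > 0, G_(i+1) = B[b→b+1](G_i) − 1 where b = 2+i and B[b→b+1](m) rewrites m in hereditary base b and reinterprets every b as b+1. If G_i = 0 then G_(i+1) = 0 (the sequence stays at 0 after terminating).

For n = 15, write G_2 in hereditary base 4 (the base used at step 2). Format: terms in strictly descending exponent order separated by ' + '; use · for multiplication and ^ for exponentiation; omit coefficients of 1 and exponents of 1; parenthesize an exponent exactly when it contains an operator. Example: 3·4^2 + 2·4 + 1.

15 —HB2→ 2^(2 + 1) + 2^2 + 2 + 1 —bump→ 3^(3 + 1) + 3^3 + 3 + 1 = 112 —(−1)→ 111
111 —HB3→ 3^(3 + 1) + 3^3 + 3 —bump→ 4^(4 + 1) + 4^4 + 4 = 1284 —(−1)→ 1283
1283 —HB4→ 4^(4 + 1) + 4^4 + 3 —bump→ 5^(5 + 1) + 5^5 + 3 = 18753 —(−1)→ 18752

4^(4 + 1) + 4^4 + 3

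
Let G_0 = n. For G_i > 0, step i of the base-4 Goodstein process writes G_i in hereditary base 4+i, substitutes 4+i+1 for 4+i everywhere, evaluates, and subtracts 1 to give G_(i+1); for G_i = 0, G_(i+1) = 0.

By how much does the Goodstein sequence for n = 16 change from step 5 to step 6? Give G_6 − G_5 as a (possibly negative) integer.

3

16 —HB4→ 4^2 —bump→ 5^2 = 25 —(−1)→ 24
24 —HB5→ 4·5 + 4 —bump→ 4·6 + 4 = 28 —(−1)→ 27
27 —HB6→ 4·6 + 3 —bump→ 4·7 + 3 = 31 —(−1)→ 30
30 —HB7→ 4·7 + 2 —bump→ 4·8 + 2 = 34 —(−1)→ 33
33 —HB8→ 4·8 + 1 —bump→ 4·9 + 1 = 37 —(−1)→ 36
36 —HB9→ 4·9 —bump→ 4·10 = 40 —(−1)→ 39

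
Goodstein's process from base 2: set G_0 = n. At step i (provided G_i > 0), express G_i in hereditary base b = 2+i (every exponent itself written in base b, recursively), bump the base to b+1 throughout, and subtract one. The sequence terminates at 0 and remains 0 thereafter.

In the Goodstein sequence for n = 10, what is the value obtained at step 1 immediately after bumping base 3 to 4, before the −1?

G_0 = 10. HB_2(10) = 2^(2 + 1) + 2. Bump = 84. G_1 = 83.
G_1 = 83. HB_3(83) = 3^(3 + 1) + 2. Bump = 1026. G_2 = 1025.

1026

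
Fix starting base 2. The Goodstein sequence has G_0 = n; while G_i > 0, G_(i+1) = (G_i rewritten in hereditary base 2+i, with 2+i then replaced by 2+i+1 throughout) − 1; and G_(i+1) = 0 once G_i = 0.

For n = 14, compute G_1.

i=0: 14 = 2^(2 + 1) + 2^2 + 2 (b=2); 2→3: 3^(3 + 1) + 3^3 + 3 = 111; 111−1 = 110
i=1: 110 = 3^(3 + 1) + 3^3 + 2 (b=3); 3→4: 4^(4 + 1) + 4^4 + 2 = 1282; 1282−1 = 1281

110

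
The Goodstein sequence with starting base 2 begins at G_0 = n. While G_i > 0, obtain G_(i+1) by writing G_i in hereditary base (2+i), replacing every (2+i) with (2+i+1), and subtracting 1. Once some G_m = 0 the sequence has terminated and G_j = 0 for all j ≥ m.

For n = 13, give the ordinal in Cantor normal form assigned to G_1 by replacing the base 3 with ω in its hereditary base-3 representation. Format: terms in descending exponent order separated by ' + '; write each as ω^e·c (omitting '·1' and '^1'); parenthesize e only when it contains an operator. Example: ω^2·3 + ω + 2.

ω^(ω + 1) + ω^ω

G_0 = 13. HB_2(13) = 2^(2 + 1) + 2^2 + 1. Bump = 109. G_1 = 108.
G_1 = 108. HB_3(108) = 3^(3 + 1) + 3^3. Bump = 1280. G_2 = 1279.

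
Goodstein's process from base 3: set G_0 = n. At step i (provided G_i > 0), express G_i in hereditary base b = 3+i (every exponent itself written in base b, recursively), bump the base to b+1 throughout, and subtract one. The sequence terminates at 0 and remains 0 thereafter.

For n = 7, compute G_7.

G_0=7  [base 3] 2·3 + 1  →[3↦4]→  2·4 + 1 = 9  −1 ⇒ G_1=8
G_1=8  [base 4] 2·4  →[4↦5]→  2·5 = 10  −1 ⇒ G_2=9
G_2=9  [base 5] 5 + 4  →[5↦6]→  6 + 4 = 10  −1 ⇒ G_3=9
G_3=9  [base 6] 6 + 3  →[6↦7]→  7 + 3 = 10  −1 ⇒ G_4=9
G_4=9  [base 7] 7 + 2  →[7↦8]→  8 + 2 = 10  −1 ⇒ G_5=9
G_5=9  [base 8] 8 + 1  →[8↦9]→  9 + 1 = 10  −1 ⇒ G_6=9
G_6=9  [base 9] 9  →[9↦10]→  10 = 10  −1 ⇒ G_7=9
G_7=9  [base 10] 9  →[10↦11]→  9 = 9  −1 ⇒ G_8=8

9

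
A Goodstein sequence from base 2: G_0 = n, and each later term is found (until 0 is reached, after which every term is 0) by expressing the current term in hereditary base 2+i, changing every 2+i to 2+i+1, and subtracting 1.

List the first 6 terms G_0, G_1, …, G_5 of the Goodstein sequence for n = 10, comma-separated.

(0) 10|_2 = 2^(2 + 1) + 2 ↦ 3^(3 + 1) + 3|_3 = 84 ⇒ 83
(1) 83|_3 = 3^(3 + 1) + 2 ↦ 4^(4 + 1) + 2|_4 = 1026 ⇒ 1025
(2) 1025|_4 = 4^(4 + 1) + 1 ↦ 5^(5 + 1) + 1|_5 = 15626 ⇒ 15625
(3) 15625|_5 = 5^(5 + 1) ↦ 6^(6 + 1)|_6 = 279936 ⇒ 279935
(4) 279935|_6 = 5·6^6 + 5·6^5 + 5·6^4 + 5·6^3 + 5·6^2 + 5·6 + 5 ↦ 5·7^7 + 5·7^5 + 5·7^4 + 5·7^3 + 5·7^2 + 5·7 + 5|_7 = 4215755 ⇒ 4215754

10, 83, 1025, 15625, 279935, 4215754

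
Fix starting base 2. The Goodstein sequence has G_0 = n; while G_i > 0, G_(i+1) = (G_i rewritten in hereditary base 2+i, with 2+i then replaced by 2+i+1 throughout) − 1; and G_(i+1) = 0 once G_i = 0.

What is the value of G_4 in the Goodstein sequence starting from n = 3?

1

G_0 = 3. HB_2(3) = 2 + 1. Bump = 4. G_1 = 3.
G_1 = 3. HB_3(3) = 3. Bump = 4. G_2 = 3.
G_2 = 3. HB_4(3) = 3. Bump = 3. G_3 = 2.
G_3 = 2. HB_5(2) = 2. Bump = 2. G_4 = 1.
G_4 = 1. HB_6(1) = 1. Bump = 1. G_5 = 0.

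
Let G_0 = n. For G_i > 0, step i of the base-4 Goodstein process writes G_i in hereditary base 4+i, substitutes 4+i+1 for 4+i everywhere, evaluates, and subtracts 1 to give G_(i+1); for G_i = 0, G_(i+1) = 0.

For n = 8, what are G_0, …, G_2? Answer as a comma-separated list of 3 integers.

step 0: 8 = 2·4; sub 5 for 4: 2·5; = 10; G_1 = 10−1 = 9
step 1: 9 = 5 + 4; sub 6 for 5: 6 + 4; = 10; G_2 = 10−1 = 9

8, 9, 9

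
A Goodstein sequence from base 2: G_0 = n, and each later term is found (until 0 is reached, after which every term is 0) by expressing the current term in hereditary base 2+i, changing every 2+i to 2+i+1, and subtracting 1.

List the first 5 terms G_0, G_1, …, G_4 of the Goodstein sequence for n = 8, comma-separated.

G_0=8  [base 2] 2^(2 + 1)  →[2↦3]→  3^(3 + 1) = 81  −1 ⇒ G_1=80
G_1=80  [base 3] 2·3^3 + 2·3^2 + 2·3 + 2  →[3↦4]→  2·4^4 + 2·4^2 + 2·4 + 2 = 554  −1 ⇒ G_2=553
G_2=553  [base 4] 2·4^4 + 2·4^2 + 2·4 + 1  →[4↦5]→  2·5^5 + 2·5^2 + 2·5 + 1 = 6311  −1 ⇒ G_3=6310
G_3=6310  [base 5] 2·5^5 + 2·5^2 + 2·5  →[5↦6]→  2·6^6 + 2·6^2 + 2·6 = 93396  −1 ⇒ G_4=93395

8, 80, 553, 6310, 93395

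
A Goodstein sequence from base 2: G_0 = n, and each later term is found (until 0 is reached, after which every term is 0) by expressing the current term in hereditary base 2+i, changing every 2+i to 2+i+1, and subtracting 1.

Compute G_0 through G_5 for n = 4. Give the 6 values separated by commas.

4, 26, 41, 60, 83, 109

G_0 = 4. HB_2(4) = 2^2. Bump = 27. G_1 = 26.
G_1 = 26. HB_3(26) = 2·3^2 + 2·3 + 2. Bump = 42. G_2 = 41.
G_2 = 41. HB_4(41) = 2·4^2 + 2·4 + 1. Bump = 61. G_3 = 60.
G_3 = 60. HB_5(60) = 2·5^2 + 2·5. Bump = 84. G_4 = 83.
G_4 = 83. HB_6(83) = 2·6^2 + 6 + 5. Bump = 110. G_5 = 109.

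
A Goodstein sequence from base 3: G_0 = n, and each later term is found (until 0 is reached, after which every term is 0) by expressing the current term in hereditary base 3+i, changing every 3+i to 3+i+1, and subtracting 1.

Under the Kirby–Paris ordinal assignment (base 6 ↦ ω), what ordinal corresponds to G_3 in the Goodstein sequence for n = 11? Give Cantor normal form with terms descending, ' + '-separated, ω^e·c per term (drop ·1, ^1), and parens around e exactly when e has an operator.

G_0=11  [base 3] 3^2 + 2  →[3↦4]→  4^2 + 2 = 18  −1 ⇒ G_1=17
G_1=17  [base 4] 4^2 + 1  →[4↦5]→  5^2 + 1 = 26  −1 ⇒ G_2=25
G_2=25  [base 5] 5^2  →[5↦6]→  6^2 = 36  −1 ⇒ G_3=35
G_3=35  [base 6] 5·6 + 5  →[6↦7]→  5·7 + 5 = 40  −1 ⇒ G_4=39

ω·5 + 5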